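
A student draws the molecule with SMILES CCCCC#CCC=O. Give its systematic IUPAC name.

oct-3-ynal

The longest carbon chain that includes the –CHO group and the multiple bond has 8 carbons, so the parent hydride is octane.
The principal characteristic group is an aldehyde (terminal –CHO), named with the suffix -al.
A C≡C triple bond in the chain gives the infix -yne-.
Choose the numbering such that the aldehyde carbon is C-1 by definition.
With this numbering: the triple bond between C-3 and C-4.
Putting it together: oct-3-ynal.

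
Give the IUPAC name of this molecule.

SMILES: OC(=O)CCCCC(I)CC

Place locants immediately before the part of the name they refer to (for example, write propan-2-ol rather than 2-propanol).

6-iodooctanoic acid

The longest carbon chain that includes the –COOH group has 8 carbons, so the parent hydride is octane.
A carboxylic acid (terminal –COOH) is the principal characteristic group, giving the suffix -oic acid.
Number the chain so that the carboxylic acid carbon is C-1 by definition.
This places an iodo group at C-6.
Putting it together: 6-iodooctanoic acid.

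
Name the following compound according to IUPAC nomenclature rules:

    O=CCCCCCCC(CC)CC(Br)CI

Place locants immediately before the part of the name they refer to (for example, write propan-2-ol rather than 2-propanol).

Counting along the main chain through the –CHO group gives 11 carbons: the parent is undecane.
The principal characteristic group is an aldehyde (terminal –CHO), named with the suffix -al.
Number the chain so that the aldehyde carbon is C-1 by definition.
This places a bromo group at C-10; an ethyl group at C-8; an iodo group at C-11.
Substituent prefixes are cited in alphabetical order (multiplying prefixes like di-/tri- are ignored for ordering).
Assembling the pieces gives 10-bromo-8-ethyl-11-iodoundecanal.

10-bromo-8-ethyl-11-iodoundecanal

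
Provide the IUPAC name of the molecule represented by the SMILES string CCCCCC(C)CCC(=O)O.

The longest chain bearing the –COOH group is 9 carbons long (nonane).
The principal characteristic group is a carboxylic acid (terminal –COOH), named with the suffix -oic acid.
Number the chain so that the carboxylic acid carbon is C-1 by definition.
That gives a methyl group at C-4.
The name is 4-methylnonanoic acid.

4-methylnonanoic acid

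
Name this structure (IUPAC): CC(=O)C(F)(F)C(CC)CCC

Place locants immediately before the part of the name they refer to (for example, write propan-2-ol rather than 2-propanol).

The longest chain bearing the carbonyl is 7 carbons long (heptane).
The highest-priority functional group is a ketone (C=O on an internal carbon), so the name ends in -one.
The numbering direction is chosen so that numbering from this end puts the carbonyl group at C-2 rather than C-6.
With this numbering: the carbonyl at C-2; an ethyl group at C-4; two fluoro groups at C-3.
The substituents are ordered alphabetically, ignoring any di-/tri- multipliers.
The name is 4-ethyl-3,3-difluoroheptan-2-one.

4-ethyl-3,3-difluoroheptan-2-one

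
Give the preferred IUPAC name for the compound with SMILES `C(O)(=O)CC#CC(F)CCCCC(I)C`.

The longest carbon chain that includes the –COOH group and the multiple bond has 11 carbons, so the parent hydride is undecane.
A carboxylic acid (terminal –COOH) is the principal characteristic group, giving the suffix -oic acid.
There is one C≡C triple bond, indicated by the ending -yne.
Number the chain so that the carboxylic acid carbon is C-1 by definition.
That gives the triple bond between C-3 and C-4; a fluoro group at C-5; an iodo group at C-10.
Prefixes are listed alphabetically: fluoro, iodo.
Assembling the pieces gives 5-fluoro-10-iodoundec-3-ynoic acid.

5-fluoro-10-iodoundec-3-ynoic acid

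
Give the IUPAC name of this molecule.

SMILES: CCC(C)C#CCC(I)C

The longest chain bearing the multiple bond is 8 carbons long (octane).
A C≡C triple bond in the chain gives the infix -yne-.
The numbering direction is chosen so that the substituent locant set {2,6} is lower than {3,7} at the first point of difference.
That gives the triple bond between C-4 and C-5; an iodo group at C-2; a methyl group at C-6.
Substituent prefixes are cited in alphabetical order (multiplying prefixes like di-/tri- are ignored for ordering).
Assembling the pieces gives 2-iodo-6-methyloct-4-yne.

2-iodo-6-methyloct-4-yne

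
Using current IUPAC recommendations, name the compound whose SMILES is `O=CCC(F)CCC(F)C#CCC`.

3,6-difluorodec-7-ynal

The longest carbon chain that includes the –CHO group and the multiple bond has 10 carbons, so the parent hydride is decane.
The principal characteristic group is an aldehyde (terminal –CHO), named with the suffix -al.
The chain contains a C≡C triple bond, so the unsaturation ending is -yne.
Number the chain so that the aldehyde carbon is C-1 by definition.
With this numbering: the triple bond between C-7 and C-8; fluoro groups at C-3 and C-6.
The name is 3,6-difluorodec-7-ynal.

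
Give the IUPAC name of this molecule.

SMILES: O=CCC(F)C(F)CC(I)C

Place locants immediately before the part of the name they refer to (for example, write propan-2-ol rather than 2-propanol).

Counting along the main chain through the –CHO group gives 7 carbons: the parent is heptane.
An aldehyde (terminal –CHO) is the principal characteristic group, giving the suffix -al.
Choose the numbering such that the aldehyde carbon is C-1 by definition.
That gives fluoro groups at C-3 and C-4; an iodo group at C-6.
The substituents are ordered alphabetically, ignoring any di-/tri- multipliers.
Assembling the pieces gives 3,4-difluoro-6-iodoheptanal.

3,4-difluoro-6-iodoheptanal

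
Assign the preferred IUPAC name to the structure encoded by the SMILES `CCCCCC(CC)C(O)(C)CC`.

The longest chain bearing the –OH group is 9 carbons long (nonane).
The principal characteristic group is an alcohol (–OH), named with the suffix -ol.
Choose the numbering such that numbering from this end puts the hydroxyl group at C-3 rather than C-7.
That gives the hydroxyl at C-3; an ethyl group at C-4; a methyl group at C-3.
Prefixes are listed alphabetically: ethyl, methyl.
Assembling the pieces gives 4-ethyl-3-methylnonan-3-ol.

4-ethyl-3-methylnonan-3-ol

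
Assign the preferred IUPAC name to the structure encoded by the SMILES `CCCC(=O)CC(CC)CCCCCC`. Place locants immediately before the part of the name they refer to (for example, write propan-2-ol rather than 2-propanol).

The longest chain bearing the carbonyl is 12 carbons long (dodecane).
A ketone (C=O on an internal carbon) is the principal characteristic group, giving the suffix -one.
Number the chain so that numbering from this end puts the carbonyl group at C-4 rather than C-9.
That gives the carbonyl at C-4; an ethyl group at C-6.
Putting it together: 6-ethyldodecan-4-one.

6-ethyldodecan-4-one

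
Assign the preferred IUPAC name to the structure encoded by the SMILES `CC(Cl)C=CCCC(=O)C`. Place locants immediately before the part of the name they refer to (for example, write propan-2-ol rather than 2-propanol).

The longest chain bearing the carbonyl and the multiple bond is 8 carbons long (octane).
A ketone (C=O on an internal carbon) is the principal characteristic group, giving the suffix -one.
The chain contains a C=C double bond, so the unsaturation ending is -ene.
Number the chain so that numbering from this end puts the carbonyl group at C-2 rather than C-7.
That gives the carbonyl at C-2; the double bond between C-5 and C-6; a chloro group at C-7.
The name is 7-chlorooct-5-en-2-one.

7-chlorooct-5-en-2-one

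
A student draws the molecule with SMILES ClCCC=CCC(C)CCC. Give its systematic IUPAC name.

1-chloro-6-methylnon-3-ene

The longest chain bearing the multiple bond is 9 carbons long (nonane).
A C=C double bond in the chain gives the infix -ene-.
The numbering direction is chosen so that numbering from this end puts the double bond at C-3 rather than C-6.
That gives the double bond between C-3 and C-4; a chloro group at C-1; a methyl group at C-6.
The substituents are ordered alphabetically, ignoring any di-/tri- multipliers.
The name is 1-chloro-6-methylnon-3-ene.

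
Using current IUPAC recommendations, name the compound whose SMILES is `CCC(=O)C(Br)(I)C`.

2-bromo-2-iodopentan-3-one

The longest carbon chain that includes the carbonyl has 5 carbons, so the parent hydride is pentane.
The principal characteristic group is a ketone (C=O on an internal carbon), named with the suffix -one.
The numbering direction is chosen so that the substituent locant set {2,2} is lower than {4,4} at the first point of difference.
This places the carbonyl at C-3; a bromo group at C-2; an iodo group at C-2.
Prefixes are listed alphabetically: bromo, iodo.
The name is 2-bromo-2-iodopentan-3-one.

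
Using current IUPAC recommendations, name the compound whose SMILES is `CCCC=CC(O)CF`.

The longest chain bearing the –OH group and the multiple bond is 7 carbons long (heptane).
The principal characteristic group is an alcohol (–OH), named with the suffix -ol.
The chain contains a C=C double bond, so the unsaturation ending is -ene.
Choose the numbering such that numbering from this end puts the hydroxyl group at C-2 rather than C-6.
With this numbering: the hydroxyl at C-2; the double bond between C-3 and C-4; a fluoro group at C-1.
The name is 1-fluorohept-3-en-2-ol.

1-fluorohept-3-en-2-ol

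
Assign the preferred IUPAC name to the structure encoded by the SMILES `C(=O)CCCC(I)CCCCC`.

The longest chain bearing the –CHO group is 10 carbons long (decane).
The principal characteristic group is an aldehyde (terminal –CHO), named with the suffix -al.
The numbering direction is chosen so that the aldehyde carbon is C-1 by definition.
That gives an iodo group at C-5.
Assembling the pieces gives 5-iododecanal.

5-iododecanal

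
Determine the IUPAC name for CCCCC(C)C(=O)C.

3-methylheptan-2-one

The longest carbon chain that includes the carbonyl has 7 carbons, so the parent hydride is heptane.
The highest-priority functional group is a ketone (C=O on an internal carbon), so the name ends in -one.
Choose the numbering such that numbering from this end puts the carbonyl group at C-2 rather than C-6.
With this numbering: the carbonyl at C-2; a methyl group at C-3.
Putting it together: 3-methylheptan-2-one.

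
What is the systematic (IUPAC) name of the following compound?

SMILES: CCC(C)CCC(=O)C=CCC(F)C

2-fluoro-9-methylundec-4-en-6-one

Counting along the main chain through the carbonyl and the multiple bond gives 11 carbons: the parent is undecane.
The principal characteristic group is a ketone (C=O on an internal carbon), named with the suffix -one.
The chain contains a C=C double bond, so the unsaturation ending is -ene.
Choose the numbering such that numbering from this end puts the double bond at C-4 rather than C-7.
That gives the carbonyl at C-6; the double bond between C-4 and C-5; a fluoro group at C-2; a methyl group at C-9.
Prefixes are listed alphabetically: fluoro, methyl.
Putting it together: 2-fluoro-9-methylundec-4-en-6-one.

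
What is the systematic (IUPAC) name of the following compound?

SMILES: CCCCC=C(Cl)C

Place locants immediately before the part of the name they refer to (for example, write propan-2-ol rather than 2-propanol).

The longest chain bearing the multiple bond is 7 carbons long (heptane).
A C=C double bond in the chain gives the infix -ene-.
The numbering direction is chosen so that numbering from this end puts the double bond at C-2 rather than C-5.
That gives the double bond between C-2 and C-3; a chloro group at C-2.
Assembling the pieces gives 2-chlorohept-2-ene.

2-chlorohept-2-ene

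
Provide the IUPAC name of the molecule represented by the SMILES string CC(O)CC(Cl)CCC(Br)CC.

Counting along the main chain through the –OH group gives 9 carbons: the parent is nonane.
The highest-priority functional group is an alcohol (–OH), so the name ends in -ol.
The numbering direction is chosen so that numbering from this end puts the hydroxyl group at C-2 rather than C-8.
With this numbering: the hydroxyl at C-2; a bromo group at C-7; a chloro group at C-4.
The substituents are ordered alphabetically, ignoring any di-/tri- multipliers.
Putting it together: 7-bromo-4-chlorononan-2-ol.

7-bromo-4-chlorononan-2-ol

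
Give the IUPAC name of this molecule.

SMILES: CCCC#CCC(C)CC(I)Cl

9-chloro-9-iodo-7-methylnon-4-yne

Counting along the main chain through the multiple bond gives 9 carbons: the parent is nonane.
There is one C≡C triple bond, indicated by the ending -yne.
Number the chain so that numbering from this end puts the triple bond at C-4 rather than C-5.
With this numbering: the triple bond between C-4 and C-5; a chloro group at C-9; an iodo group at C-9; a methyl group at C-7.
The substituents are ordered alphabetically, ignoring any di-/tri- multipliers.
Putting it together: 9-chloro-9-iodo-7-methylnon-4-yne.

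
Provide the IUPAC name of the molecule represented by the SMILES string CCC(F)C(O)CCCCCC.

3-fluorodecan-4-ol

The longest carbon chain that includes the –OH group has 10 carbons, so the parent hydride is decane.
An alcohol (–OH) is the principal characteristic group, giving the suffix -ol.
Choose the numbering such that numbering from this end puts the hydroxyl group at C-4 rather than C-7.
With this numbering: the hydroxyl at C-4; a fluoro group at C-3.
Assembling the pieces gives 3-fluorodecan-4-ol.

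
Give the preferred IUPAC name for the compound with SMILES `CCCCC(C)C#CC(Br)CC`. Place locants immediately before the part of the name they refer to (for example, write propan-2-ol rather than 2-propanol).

The longest carbon chain that includes the multiple bond has 10 carbons, so the parent hydride is decane.
A C≡C triple bond in the chain gives the infix -yne-.
The numbering direction is chosen so that numbering from this end puts the triple bond at C-4 rather than C-6.
With this numbering: the triple bond between C-4 and C-5; a bromo group at C-3; a methyl group at C-6.
Substituent prefixes are cited in alphabetical order (multiplying prefixes like di-/tri- are ignored for ordering).
The name is 3-bromo-6-methyldec-4-yne.

3-bromo-6-methyldec-4-yne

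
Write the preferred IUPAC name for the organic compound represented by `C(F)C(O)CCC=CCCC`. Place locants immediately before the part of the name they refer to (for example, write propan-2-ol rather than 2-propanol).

1-fluoronon-5-en-2-ol

The longest chain bearing the –OH group and the multiple bond is 9 carbons long (nonane).
The principal characteristic group is an alcohol (–OH), named with the suffix -ol.
There is one C=C double bond, indicated by the ending -ene.
The numbering direction is chosen so that numbering from this end puts the hydroxyl group at C-2 rather than C-8.
With this numbering: the hydroxyl at C-2; the double bond between C-5 and C-6; a fluoro group at C-1.
Putting it together: 1-fluoronon-5-en-2-ol.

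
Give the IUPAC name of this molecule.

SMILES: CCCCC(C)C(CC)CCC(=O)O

The longest carbon chain that includes the –COOH group has 9 carbons, so the parent hydride is nonane.
A carboxylic acid (terminal –COOH) is the principal characteristic group, giving the suffix -oic acid.
The numbering direction is chosen so that the carboxylic acid carbon is C-1 by definition.
With this numbering: an ethyl group at C-4; a methyl group at C-5.
The substituents are ordered alphabetically, ignoring any di-/tri- multipliers.
The name is 4-ethyl-5-methylnonanoic acid.

4-ethyl-5-methylnonanoic acid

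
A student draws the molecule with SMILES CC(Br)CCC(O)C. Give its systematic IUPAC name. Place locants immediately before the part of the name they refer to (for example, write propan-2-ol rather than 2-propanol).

Counting along the main chain through the –OH group gives 6 carbons: the parent is hexane.
An alcohol (–OH) is the principal characteristic group, giving the suffix -ol.
Number the chain so that numbering from this end puts the hydroxyl group at C-2 rather than C-5.
That gives the hydroxyl at C-2; a bromo group at C-5.
The name is 5-bromohexan-2-ol.

5-bromohexan-2-ol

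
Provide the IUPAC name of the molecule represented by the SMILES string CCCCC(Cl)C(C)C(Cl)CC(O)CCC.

6,8-dichloro-7-methyldodecan-4-ol

Counting along the main chain through the –OH group gives 12 carbons: the parent is dodecane.
An alcohol (–OH) is the principal characteristic group, giving the suffix -ol.
Choose the numbering such that numbering from this end puts the hydroxyl group at C-4 rather than C-9.
This places the hydroxyl at C-4; chloro groups at C-6 and C-8; a methyl group at C-7.
The substituents are ordered alphabetically, ignoring any di-/tri- multipliers.
Assembling the pieces gives 6,8-dichloro-7-methyldodecan-4-ol.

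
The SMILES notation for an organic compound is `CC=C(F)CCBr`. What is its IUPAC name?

Counting along the main chain through the multiple bond gives 5 carbons: the parent is pentane.
There is one C=C double bond, indicated by the ending -ene.
Choose the numbering such that numbering from this end puts the double bond at C-2 rather than C-3.
This places the double bond between C-2 and C-3; a bromo group at C-5; a fluoro group at C-3.
The substituents are ordered alphabetically, ignoring any di-/tri- multipliers.
Putting it together: 5-bromo-3-fluoropent-2-ene.

5-bromo-3-fluoropent-2-ene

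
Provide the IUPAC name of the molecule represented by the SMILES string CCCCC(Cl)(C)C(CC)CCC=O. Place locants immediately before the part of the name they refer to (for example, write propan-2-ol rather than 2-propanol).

The longest carbon chain that includes the –CHO group has 9 carbons, so the parent hydride is nonane.
An aldehyde (terminal –CHO) is the principal characteristic group, giving the suffix -al.
Number the chain so that the aldehyde carbon is C-1 by definition.
With this numbering: a chloro group at C-5; an ethyl group at C-4; a methyl group at C-5.
The substituents are ordered alphabetically, ignoring any di-/tri- multipliers.
Putting it together: 5-chloro-4-ethyl-5-methylnonanal.

5-chloro-4-ethyl-5-methylnonanal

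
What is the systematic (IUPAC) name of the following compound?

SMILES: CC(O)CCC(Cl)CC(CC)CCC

5-chloro-7-ethyldecan-2-ol

The longest carbon chain that includes the –OH group has 10 carbons, so the parent hydride is decane.
An alcohol (–OH) is the principal characteristic group, giving the suffix -ol.
Number the chain so that numbering from this end puts the hydroxyl group at C-2 rather than C-9.
That gives the hydroxyl at C-2; a chloro group at C-5; an ethyl group at C-7.
The substituents are ordered alphabetically, ignoring any di-/tri- multipliers.
Putting it together: 5-chloro-7-ethyldecan-2-ol.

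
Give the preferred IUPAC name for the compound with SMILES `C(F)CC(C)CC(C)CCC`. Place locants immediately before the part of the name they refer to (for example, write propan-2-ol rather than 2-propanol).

The parent chain contains 8 carbons (octane).
The numbering direction is chosen so that the substituent locant set {1,3,5} is lower than {4,6,8} at the first point of difference.
With this numbering: a fluoro group at C-1; methyl groups at C-3 and C-5.
Substituent prefixes are cited in alphabetical order (multiplying prefixes like di-/tri- are ignored for ordering).
Assembling the pieces gives 1-fluoro-3,5-dimethyloctane.

1-fluoro-3,5-dimethyloctane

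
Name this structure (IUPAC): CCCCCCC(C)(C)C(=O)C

3,3-dimethylnonan-2-one

The longest carbon chain that includes the carbonyl has 9 carbons, so the parent hydride is nonane.
The highest-priority functional group is a ketone (C=O on an internal carbon), so the name ends in -one.
Number the chain so that numbering from this end puts the carbonyl group at C-2 rather than C-8.
This places the carbonyl at C-2; two methyl groups at C-3.
The name is 3,3-dimethylnonan-2-one.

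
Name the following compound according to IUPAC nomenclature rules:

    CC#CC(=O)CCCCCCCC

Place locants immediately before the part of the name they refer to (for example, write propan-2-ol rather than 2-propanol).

dodec-2-yn-4-one

The longest carbon chain that includes the carbonyl and the multiple bond has 12 carbons, so the parent hydride is dodecane.
A ketone (C=O on an internal carbon) is the principal characteristic group, giving the suffix -one.
A C≡C triple bond in the chain gives the infix -yne-.
The numbering direction is chosen so that numbering from this end puts the carbonyl group at C-4 rather than C-9.
That gives the carbonyl at C-4; the triple bond between C-2 and C-3.
The name is dodec-2-yn-4-one.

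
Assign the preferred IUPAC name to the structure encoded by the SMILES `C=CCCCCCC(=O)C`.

non-8-en-2-one

Counting along the main chain through the carbonyl and the multiple bond gives 9 carbons: the parent is nonane.
The highest-priority functional group is a ketone (C=O on an internal carbon), so the name ends in -one.
A C=C double bond in the chain gives the infix -ene-.
Choose the numbering such that numbering from this end puts the carbonyl group at C-2 rather than C-8.
With this numbering: the carbonyl at C-2; the double bond between C-8 and C-9.
Putting it together: non-8-en-2-one.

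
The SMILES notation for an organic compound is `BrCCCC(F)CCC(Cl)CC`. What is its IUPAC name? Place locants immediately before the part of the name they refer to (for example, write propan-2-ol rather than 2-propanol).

1-bromo-7-chloro-4-fluorononane

The parent chain contains 9 carbons (nonane).
The numbering direction is chosen so that the substituent locant set {1,4,7} is lower than {3,6,9} at the first point of difference.
That gives a bromo group at C-1; a chloro group at C-7; a fluoro group at C-4.
The substituents are ordered alphabetically, ignoring any di-/tri- multipliers.
Assembling the pieces gives 1-bromo-7-chloro-4-fluorononane.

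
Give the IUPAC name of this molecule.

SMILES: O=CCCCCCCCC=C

dec-9-enal

The longest carbon chain that includes the –CHO group and the multiple bond has 10 carbons, so the parent hydride is decane.
The principal characteristic group is an aldehyde (terminal –CHO), named with the suffix -al.
A C=C double bond in the chain gives the infix -ene-.
Choose the numbering such that the aldehyde carbon is C-1 by definition.
With this numbering: the double bond between C-9 and C-10.
Assembling the pieces gives dec-9-enal.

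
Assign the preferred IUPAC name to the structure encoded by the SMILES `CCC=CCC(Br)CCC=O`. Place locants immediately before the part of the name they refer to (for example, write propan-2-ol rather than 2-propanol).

4-bromonon-6-enal

The longest carbon chain that includes the –CHO group and the multiple bond has 9 carbons, so the parent hydride is nonane.
An aldehyde (terminal –CHO) is the principal characteristic group, giving the suffix -al.
There is one C=C double bond, indicated by the ending -ene.
Choose the numbering such that the aldehyde carbon is C-1 by definition.
That gives the double bond between C-6 and C-7; a bromo group at C-4.
Assembling the pieces gives 4-bromonon-6-enal.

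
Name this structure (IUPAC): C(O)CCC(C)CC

Counting along the main chain through the –OH group gives 6 carbons: the parent is hexane.
An alcohol (–OH) is the principal characteristic group, giving the suffix -ol.
Choose the numbering such that numbering from this end puts the hydroxyl group at C-1 rather than C-6.
This places the hydroxyl at C-1; a methyl group at C-4.
Assembling the pieces gives 4-methylhexan-1-ol.

4-methylhexan-1-ol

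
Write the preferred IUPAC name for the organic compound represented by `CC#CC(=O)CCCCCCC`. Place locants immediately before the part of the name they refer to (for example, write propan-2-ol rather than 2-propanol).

undec-2-yn-4-one

Counting along the main chain through the carbonyl and the multiple bond gives 11 carbons: the parent is undecane.
A ketone (C=O on an internal carbon) is the principal characteristic group, giving the suffix -one.
The chain contains a C≡C triple bond, so the unsaturation ending is -yne.
Choose the numbering such that numbering from this end puts the carbonyl group at C-4 rather than C-8.
That gives the carbonyl at C-4; the triple bond between C-2 and C-3.
Assembling the pieces gives undec-2-yn-4-one.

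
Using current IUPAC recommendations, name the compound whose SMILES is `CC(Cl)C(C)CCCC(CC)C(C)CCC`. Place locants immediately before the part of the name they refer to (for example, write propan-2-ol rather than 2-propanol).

2-chloro-7-ethyl-3,8-dimethylundecane

The longest carbon chain is 11 atoms: the parent is undecane.
Choose the numbering such that the substituent locant set {2,3,7,8} is lower than {4,5,9,10} at the first point of difference.
This places a chloro group at C-2; an ethyl group at C-7; methyl groups at C-3 and C-8.
The substituents are ordered alphabetically, ignoring any di-/tri- multipliers.
Assembling the pieces gives 2-chloro-7-ethyl-3,8-dimethylundecane.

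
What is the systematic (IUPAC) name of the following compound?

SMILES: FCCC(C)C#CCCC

1-fluoro-3-methyloct-4-yne

Counting along the main chain through the multiple bond gives 8 carbons: the parent is octane.
The chain contains a C≡C triple bond, so the unsaturation ending is -yne.
The numbering direction is chosen so that the substituent locant set {1,3} is lower than {6,8} at the first point of difference.
With this numbering: the triple bond between C-4 and C-5; a fluoro group at C-1; a methyl group at C-3.
Substituent prefixes are cited in alphabetical order (multiplying prefixes like di-/tri- are ignored for ordering).
Putting it together: 1-fluoro-3-methyloct-4-yne.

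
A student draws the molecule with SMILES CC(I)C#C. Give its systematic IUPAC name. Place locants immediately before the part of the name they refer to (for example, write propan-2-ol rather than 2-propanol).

3-iodobut-1-yne

The longest chain bearing the multiple bond is 4 carbons long (butane).
There is one C≡C triple bond, indicated by the ending -yne.
Choose the numbering such that numbering from this end puts the triple bond at C-1 rather than C-3.
This places the triple bond between C-1 and C-2; an iodo group at C-3.
Assembling the pieces gives 3-iodobut-1-yne.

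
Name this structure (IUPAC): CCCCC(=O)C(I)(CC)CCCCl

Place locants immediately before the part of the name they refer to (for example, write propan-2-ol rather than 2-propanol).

The longest chain bearing the carbonyl is 9 carbons long (nonane).
A ketone (C=O on an internal carbon) is the principal characteristic group, giving the suffix -one.
Number the chain so that the substituent locant set {1,4,4} is lower than {6,6,9} at the first point of difference.
This places the carbonyl at C-5; a chloro group at C-1; an ethyl group at C-4; an iodo group at C-4.
Substituent prefixes are cited in alphabetical order (multiplying prefixes like di-/tri- are ignored for ordering).
The name is 1-chloro-4-ethyl-4-iodononan-5-one.

1-chloro-4-ethyl-4-iodononan-5-one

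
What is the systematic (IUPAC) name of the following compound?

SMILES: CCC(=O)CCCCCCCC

undecan-3-one

Counting along the main chain through the carbonyl gives 11 carbons: the parent is undecane.
The highest-priority functional group is a ketone (C=O on an internal carbon), so the name ends in -one.
Choose the numbering such that numbering from this end puts the carbonyl group at C-3 rather than C-9.
That gives the carbonyl at C-3.
The name is undecan-3-one.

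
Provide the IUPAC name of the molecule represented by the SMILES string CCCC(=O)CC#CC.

oct-6-yn-4-one

Counting along the main chain through the carbonyl and the multiple bond gives 8 carbons: the parent is octane.
The principal characteristic group is a ketone (C=O on an internal carbon), named with the suffix -one.
The chain contains a C≡C triple bond, so the unsaturation ending is -yne.
The numbering direction is chosen so that numbering from this end puts the carbonyl group at C-4 rather than C-5.
That gives the carbonyl at C-4; the triple bond between C-6 and C-7.
Putting it together: oct-6-yn-4-one.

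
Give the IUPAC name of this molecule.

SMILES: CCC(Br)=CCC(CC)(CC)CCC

3-bromo-6,6-diethylnon-3-ene

The longest chain bearing the multiple bond is 9 carbons long (nonane).
A C=C double bond in the chain gives the infix -ene-.
Number the chain so that numbering from this end puts the double bond at C-3 rather than C-6.
This places the double bond between C-3 and C-4; a bromo group at C-3; two ethyl groups at C-6.
The substituents are ordered alphabetically, ignoring any di-/tri- multipliers.
The name is 3-bromo-6,6-diethylnon-3-ene.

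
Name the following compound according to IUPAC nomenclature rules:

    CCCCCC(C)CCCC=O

The longest chain bearing the –CHO group is 10 carbons long (decane).
The principal characteristic group is an aldehyde (terminal –CHO), named with the suffix -al.
The numbering direction is chosen so that the aldehyde carbon is C-1 by definition.
This places a methyl group at C-5.
Assembling the pieces gives 5-methyldecanal.

5-methyldecanal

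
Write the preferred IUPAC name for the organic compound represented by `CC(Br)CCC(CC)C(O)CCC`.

8-bromo-5-ethylnonan-4-ol

The longest carbon chain that includes the –OH group has 9 carbons, so the parent hydride is nonane.
An alcohol (–OH) is the principal characteristic group, giving the suffix -ol.
Choose the numbering such that numbering from this end puts the hydroxyl group at C-4 rather than C-6.
That gives the hydroxyl at C-4; a bromo group at C-8; an ethyl group at C-5.
Prefixes are listed alphabetically: bromo, ethyl.
The name is 8-bromo-5-ethylnonan-4-ol.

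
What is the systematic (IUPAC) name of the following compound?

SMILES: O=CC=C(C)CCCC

The longest chain bearing the –CHO group and the multiple bond is 7 carbons long (heptane).
The principal characteristic group is an aldehyde (terminal –CHO), named with the suffix -al.
The chain contains a C=C double bond, so the unsaturation ending is -ene.
Number the chain so that the aldehyde carbon is C-1 by definition.
This places the double bond between C-2 and C-3; a methyl group at C-3.
Assembling the pieces gives 3-methylhept-2-enal.

3-methylhept-2-enal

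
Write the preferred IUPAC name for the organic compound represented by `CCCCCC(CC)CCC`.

4-ethylnonane

The parent chain contains 9 carbons (nonane).
Choose the numbering such that the substituent locant set {4} is lower than {6} at the first point of difference.
This places an ethyl group at C-4.
The name is 4-ethylnonane.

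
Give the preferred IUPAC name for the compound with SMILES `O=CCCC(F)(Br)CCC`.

4-bromo-4-fluoroheptanal

The longest chain bearing the –CHO group is 7 carbons long (heptane).
An aldehyde (terminal –CHO) is the principal characteristic group, giving the suffix -al.
Number the chain so that the aldehyde carbon is C-1 by definition.
This places a bromo group at C-4; a fluoro group at C-4.
Prefixes are listed alphabetically: bromo, fluoro.
Putting it together: 4-bromo-4-fluoroheptanal.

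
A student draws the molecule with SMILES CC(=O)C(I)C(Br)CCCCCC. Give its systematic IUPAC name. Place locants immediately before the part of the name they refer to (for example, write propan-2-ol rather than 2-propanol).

4-bromo-3-iododecan-2-one

The longest carbon chain that includes the carbonyl has 10 carbons, so the parent hydride is decane.
A ketone (C=O on an internal carbon) is the principal characteristic group, giving the suffix -one.
The numbering direction is chosen so that numbering from this end puts the carbonyl group at C-2 rather than C-9.
This places the carbonyl at C-2; a bromo group at C-4; an iodo group at C-3.
Prefixes are listed alphabetically: bromo, iodo.
Assembling the pieces gives 4-bromo-3-iododecan-2-one.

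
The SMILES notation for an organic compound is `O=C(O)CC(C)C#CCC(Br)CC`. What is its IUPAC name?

7-bromo-3-methylnon-4-ynoic acid

The longest chain bearing the –COOH group and the multiple bond is 9 carbons long (nonane).
The principal characteristic group is a carboxylic acid (terminal –COOH), named with the suffix -oic acid.
The chain contains a C≡C triple bond, so the unsaturation ending is -yne.
Number the chain so that the carboxylic acid carbon is C-1 by definition.
This places the triple bond between C-4 and C-5; a bromo group at C-7; a methyl group at C-3.
The substituents are ordered alphabetically, ignoring any di-/tri- multipliers.
Putting it together: 7-bromo-3-methylnon-4-ynoic acid.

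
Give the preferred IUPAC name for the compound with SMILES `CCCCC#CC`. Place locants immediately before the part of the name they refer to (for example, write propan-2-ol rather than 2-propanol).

hept-2-yne

The longest carbon chain that includes the multiple bond has 7 carbons, so the parent hydride is heptane.
A C≡C triple bond in the chain gives the infix -yne-.
Number the chain so that numbering from this end puts the triple bond at C-2 rather than C-5.
This places the triple bond between C-2 and C-3.
Putting it together: hept-2-yne.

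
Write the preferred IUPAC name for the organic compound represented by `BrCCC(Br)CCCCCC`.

1,3-dibromononane

The longest carbon chain is 9 atoms: the parent is nonane.
Number the chain so that the substituent locant set {1,3} is lower than {7,9} at the first point of difference.
That gives bromo groups at C-1 and C-3.
Assembling the pieces gives 1,3-dibromononane.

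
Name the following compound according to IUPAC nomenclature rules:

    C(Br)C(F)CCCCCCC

The parent chain contains 9 carbons (nonane).
Choose the numbering such that the substituent locant set {1,2} is lower than {8,9} at the first point of difference.
With this numbering: a bromo group at C-1; a fluoro group at C-2.
The substituents are ordered alphabetically, ignoring any di-/tri- multipliers.
Putting it together: 1-bromo-2-fluorononane.

1-bromo-2-fluorononane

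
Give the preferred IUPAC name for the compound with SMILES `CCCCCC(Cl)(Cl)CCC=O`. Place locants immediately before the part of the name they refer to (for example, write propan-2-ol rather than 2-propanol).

The longest chain bearing the –CHO group is 9 carbons long (nonane).
The principal characteristic group is an aldehyde (terminal –CHO), named with the suffix -al.
Number the chain so that the aldehyde carbon is C-1 by definition.
That gives two chloro groups at C-4.
Putting it together: 4,4-dichlorononanal.

4,4-dichlorononanal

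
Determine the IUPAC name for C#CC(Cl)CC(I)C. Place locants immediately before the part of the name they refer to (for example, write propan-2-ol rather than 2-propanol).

The longest chain bearing the multiple bond is 6 carbons long (hexane).
A C≡C triple bond in the chain gives the infix -yne-.
Choose the numbering such that numbering from this end puts the triple bond at C-1 rather than C-5.
This places the triple bond between C-1 and C-2; a chloro group at C-3; an iodo group at C-5.
Substituent prefixes are cited in alphabetical order (multiplying prefixes like di-/tri- are ignored for ordering).
The name is 3-chloro-5-iodohex-1-yne.

3-chloro-5-iodohex-1-yne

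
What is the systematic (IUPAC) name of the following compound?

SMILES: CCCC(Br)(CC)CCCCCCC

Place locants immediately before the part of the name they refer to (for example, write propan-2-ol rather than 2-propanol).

The longest continuous carbon chain has 11 atoms, so the parent hydride is undecane.
Choose the numbering such that the substituent locant set {4,4} is lower than {8,8} at the first point of difference.
With this numbering: a bromo group at C-4; an ethyl group at C-4.
Prefixes are listed alphabetically: bromo, ethyl.
Putting it together: 4-bromo-4-ethylundecane.

4-bromo-4-ethylundecane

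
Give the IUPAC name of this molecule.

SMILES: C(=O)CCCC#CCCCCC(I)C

11-iodododec-5-ynal

The longest carbon chain that includes the –CHO group and the multiple bond has 12 carbons, so the parent hydride is dodecane.
The highest-priority functional group is an aldehyde (terminal –CHO), so the name ends in -al.
A C≡C triple bond in the chain gives the infix -yne-.
The numbering direction is chosen so that the aldehyde carbon is C-1 by definition.
This places the triple bond between C-5 and C-6; an iodo group at C-11.
The name is 11-iodododec-5-ynal.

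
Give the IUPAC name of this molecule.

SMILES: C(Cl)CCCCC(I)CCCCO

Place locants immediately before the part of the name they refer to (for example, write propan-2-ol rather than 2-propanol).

10-chloro-5-iododecan-1-ol

The longest chain bearing the –OH group is 10 carbons long (decane).
The highest-priority functional group is an alcohol (–OH), so the name ends in -ol.
The numbering direction is chosen so that numbering from this end puts the hydroxyl group at C-1 rather than C-10.
With this numbering: the hydroxyl at C-1; a chloro group at C-10; an iodo group at C-5.
Substituent prefixes are cited in alphabetical order (multiplying prefixes like di-/tri- are ignored for ordering).
Putting it together: 10-chloro-5-iododecan-1-ol.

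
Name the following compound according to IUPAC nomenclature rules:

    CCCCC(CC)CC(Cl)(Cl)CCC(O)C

5,5-dichloro-7-ethylundecan-2-ol

Counting along the main chain through the –OH group gives 11 carbons: the parent is undecane.
An alcohol (–OH) is the principal characteristic group, giving the suffix -ol.
The numbering direction is chosen so that numbering from this end puts the hydroxyl group at C-2 rather than C-10.
This places the hydroxyl at C-2; two chloro groups at C-5; an ethyl group at C-7.
The substituents are ordered alphabetically, ignoring any di-/tri- multipliers.
Assembling the pieces gives 5,5-dichloro-7-ethylundecan-2-ol.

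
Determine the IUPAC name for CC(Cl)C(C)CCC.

2-chloro-3-methylhexane

The parent chain contains 6 carbons (hexane).
Number the chain so that the substituent locant set {2,3} is lower than {4,5} at the first point of difference.
This places a chloro group at C-2; a methyl group at C-3.
The substituents are ordered alphabetically, ignoring any di-/tri- multipliers.
Putting it together: 2-chloro-3-methylhexane.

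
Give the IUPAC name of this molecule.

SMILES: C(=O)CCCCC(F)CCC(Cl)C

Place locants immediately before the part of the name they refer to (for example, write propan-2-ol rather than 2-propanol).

9-chloro-6-fluorodecanal

The longest chain bearing the –CHO group is 10 carbons long (decane).
The highest-priority functional group is an aldehyde (terminal –CHO), so the name ends in -al.
Choose the numbering such that the aldehyde carbon is C-1 by definition.
With this numbering: a chloro group at C-9; a fluoro group at C-6.
Prefixes are listed alphabetically: chloro, fluoro.
Assembling the pieces gives 9-chloro-6-fluorodecanal.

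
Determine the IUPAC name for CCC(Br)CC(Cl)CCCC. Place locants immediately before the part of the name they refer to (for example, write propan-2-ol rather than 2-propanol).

3-bromo-5-chlorononane

The longest continuous carbon chain has 9 atoms, so the parent hydride is nonane.
Choose the numbering such that the substituent locant set {3,5} is lower than {5,7} at the first point of difference.
That gives a bromo group at C-3; a chloro group at C-5.
Prefixes are listed alphabetically: bromo, chloro.
Assembling the pieces gives 3-bromo-5-chlorononane.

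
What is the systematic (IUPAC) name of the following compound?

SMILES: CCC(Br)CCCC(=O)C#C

7-bromonon-1-yn-3-one

Counting along the main chain through the carbonyl and the multiple bond gives 9 carbons: the parent is nonane.
A ketone (C=O on an internal carbon) is the principal characteristic group, giving the suffix -one.
There is one C≡C triple bond, indicated by the ending -yne.
Number the chain so that numbering from this end puts the carbonyl group at C-3 rather than C-7.
This places the carbonyl at C-3; the triple bond between C-1 and C-2; a bromo group at C-7.
The name is 7-bromonon-1-yn-3-one.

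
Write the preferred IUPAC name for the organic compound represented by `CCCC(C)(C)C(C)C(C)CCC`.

The longest continuous carbon chain has 9 atoms, so the parent hydride is nonane.
Choose the numbering such that the substituent locant set {4,4,5,6} is lower than {4,5,6,6} at the first point of difference.
That gives methyl groups at C-4 (×2) and C-5 and C-6.
Assembling the pieces gives 4,4,5,6-tetramethylnonane.

4,4,5,6-tetramethylnonane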